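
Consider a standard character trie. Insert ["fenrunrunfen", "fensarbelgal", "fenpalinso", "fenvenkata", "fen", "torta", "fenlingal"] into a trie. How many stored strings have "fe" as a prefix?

Walk to "fe"; the words in its subtree are exactly those with that prefix.
Matches: "fen", "fenlingal", "fenpalinso", "fenrunrunfen", "fensarbelgal", "fenvenkata"
Count: 6

6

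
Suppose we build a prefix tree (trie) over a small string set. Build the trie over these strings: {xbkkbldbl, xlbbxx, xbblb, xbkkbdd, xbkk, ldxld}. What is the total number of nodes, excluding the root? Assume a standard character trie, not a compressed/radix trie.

24

Trace insertions, counting only characters that open a new branch:
  "xbkkbldbl" → 9 new (x, b, k, k, b, l, d, b, l)
  "xlbbxx" → prefix "x" already present; 5 new (l, b, b, x, x)
  "xbblb" → prefix "xb" already present; 3 new (b, l, b)
  "xbkkbdd" → prefix "xbkkb" already present; 2 new (d, d)
  "xbkk" → prefix "xbkk" already present; 0 new (none)
  "ldxld" → 5 new (l, d, x, l, d)
Total nodes = 9 + 5 + 3 + 2 + 0 + 5 = 24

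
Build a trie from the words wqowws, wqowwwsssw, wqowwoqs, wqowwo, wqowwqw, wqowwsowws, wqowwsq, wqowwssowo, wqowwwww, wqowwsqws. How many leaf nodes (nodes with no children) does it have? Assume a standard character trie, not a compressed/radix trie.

Leaves are exactly the stored words that no other stored word extends.
Those words: "wqowwoqs", "wqowwqw", "wqowwsowws", "wqowwsqws", "wqowwssowo", "wqowwwsssw", "wqowwwww"
Leaf count: 7

7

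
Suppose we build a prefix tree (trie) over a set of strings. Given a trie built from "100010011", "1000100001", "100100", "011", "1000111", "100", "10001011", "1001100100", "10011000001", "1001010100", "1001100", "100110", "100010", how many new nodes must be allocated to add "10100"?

The longest prefix of "10100" already in the trie is "10" (length 2).
Each of the 3 remaining characters creates one node.

3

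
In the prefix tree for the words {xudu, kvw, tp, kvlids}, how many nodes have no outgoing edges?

4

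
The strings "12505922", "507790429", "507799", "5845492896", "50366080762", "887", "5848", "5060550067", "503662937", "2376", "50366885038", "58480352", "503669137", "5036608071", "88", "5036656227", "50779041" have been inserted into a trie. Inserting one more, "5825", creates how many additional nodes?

The longest prefix of "5825" already in the trie is "58" (length 2).
So 4 − 2 = 2 new nodes.

2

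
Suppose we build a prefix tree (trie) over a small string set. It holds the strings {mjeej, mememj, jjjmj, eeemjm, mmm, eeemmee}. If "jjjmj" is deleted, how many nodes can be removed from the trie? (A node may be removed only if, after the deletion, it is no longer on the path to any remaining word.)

5

A node on "jjjmj"'s path can go only if nothing else ends at it or branches off below it.
No other word shares any prefix with "jjjmj", so all 5 of its nodes go.
Nodes removed: 5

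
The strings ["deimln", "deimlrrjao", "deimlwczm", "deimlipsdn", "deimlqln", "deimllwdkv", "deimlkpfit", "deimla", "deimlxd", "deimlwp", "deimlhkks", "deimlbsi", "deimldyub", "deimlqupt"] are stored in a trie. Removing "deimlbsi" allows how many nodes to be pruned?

After clearing the end-marker at "deimlbsi", prune upward until reaching a node still needed by another word.
The suffix "bsi" (3 nodes) is used only by "deimlbsi"; the node for "deiml" still has the child "n", so pruning stops there.
Nodes removed: 3

3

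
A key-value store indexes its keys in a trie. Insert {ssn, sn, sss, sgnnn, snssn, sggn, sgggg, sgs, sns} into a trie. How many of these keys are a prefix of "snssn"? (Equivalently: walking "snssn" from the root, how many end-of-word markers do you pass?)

3

Check each prefix of "snssn" against the stored set — each match is an end-marker on the path.
Prefixes of the query that are stored words: "sn", "sns", "snssn"
Count: 3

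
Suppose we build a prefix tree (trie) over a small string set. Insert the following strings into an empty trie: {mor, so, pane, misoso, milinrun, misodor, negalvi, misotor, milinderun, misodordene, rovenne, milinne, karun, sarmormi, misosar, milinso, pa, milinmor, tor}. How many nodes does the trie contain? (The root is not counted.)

For each word, the new-node count is its length minus the longest prefix already in the trie:
  "mor" → 3 new (m, o, r)
  "so" → 2 new (s, o)
  "pane" → 4 new (p, a, n, e)
  "misoso" → prefix "m" already present; 5 new (i, s, o, s, o)
  "milinrun" → prefix "mi" already present; 6 new (l, i, n, r, u, n)
  "misodor" → prefix "miso" already present; 3 new (d, o, r)
  "negalvi" → 7 new (n, e, g, a, l, v, i)
  "misotor" → prefix "miso" already present; 3 new (t, o, r)
  "milinderun" → prefix "milin" already present; 5 new (d, e, r, u, n)
  "misodordene" → prefix "misodor" already present; 4 new (d, e, n, e)
  "rovenne" → 7 new (r, o, v, e, n, n, e)
  "milinne" → prefix "milin" already present; 2 new (n, e)
  "karun" → 5 new (k, a, r, u, n)
  "sarmormi" → prefix "s" already present; 7 new (a, r, m, o, r, m, i)
  "misosar" → prefix "misos" already present; 2 new (a, r)
  "milinso" → prefix "milin" already present; 2 new (s, o)
  "pa" → prefix "pa" already present; 0 new (none)
  "milinmor" → prefix "milin" already present; 3 new (m, o, r)
  "tor" → 3 new (t, o, r)
Total nodes = 3 + 2 + 4 + 5 + 6 + 3 + 7 + 3 + 5 + 4 + 7 + 2 + 5 + 7 + 2 + 2 + 0 + 3 + 3 = 73

73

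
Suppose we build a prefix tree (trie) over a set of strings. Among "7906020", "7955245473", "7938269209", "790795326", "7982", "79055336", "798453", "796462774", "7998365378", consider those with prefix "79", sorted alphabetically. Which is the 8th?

Filter for "79…" and sort: "79055336", "7906020", "790795326", "7938269209", "7955245473", "796462774", "7982", "798453", "7998365378"
Position 8: 798453

798453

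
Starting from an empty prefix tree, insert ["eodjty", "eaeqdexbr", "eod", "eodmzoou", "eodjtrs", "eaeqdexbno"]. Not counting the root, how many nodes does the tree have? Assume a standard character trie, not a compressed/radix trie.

Trie structure (* marks end of a word):
(root)
└─ e
   ├─ a
   │  └─ e
   │     └─ q
   │        └─ d
   │           └─ e
   │              └─ x
   │                 └─ b
   │                    ├─ n
   │                    │  └─ o *
   │                    └─ r *
   └─ o
      └─ d *
         ├─ j
         │  └─ t
         │     ├─ r
         │     │  └─ s *
         │     └─ y *
         └─ m
            └─ z
               └─ o
                  └─ o
                     └─ u *
Counting every labelled node above: 23.

23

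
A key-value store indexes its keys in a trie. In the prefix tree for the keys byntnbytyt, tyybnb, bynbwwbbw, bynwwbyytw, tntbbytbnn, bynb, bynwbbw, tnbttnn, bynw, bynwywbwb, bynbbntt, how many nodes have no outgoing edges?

9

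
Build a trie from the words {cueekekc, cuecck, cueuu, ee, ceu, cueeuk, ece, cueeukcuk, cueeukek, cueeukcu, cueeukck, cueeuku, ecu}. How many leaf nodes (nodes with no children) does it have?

11

Leaves are exactly the stored words that no other stored word extends.
Those words: "ceu", "cuecck", "cueekekc", "cueeukck", "cueeukcuk", "cueeukek", "cueeuku", "cueuu", "ece", "ecu", "ee"
Leaf count: 11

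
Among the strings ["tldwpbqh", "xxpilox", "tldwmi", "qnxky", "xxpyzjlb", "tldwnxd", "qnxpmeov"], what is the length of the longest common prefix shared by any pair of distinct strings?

The deepest shared node is where two words last agree before diverging.
"tldwmi" and "tldwnxd" agree on "tldw" (4 characters) before diverging; nothing deeper is shared.
Longest shared-prefix length: 4

4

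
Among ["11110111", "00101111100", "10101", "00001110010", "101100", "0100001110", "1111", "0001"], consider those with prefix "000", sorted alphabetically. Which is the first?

00001110010

DFS of the "000" subtree visits, in order: "00001110010", "0001"
Position 1: 00001110010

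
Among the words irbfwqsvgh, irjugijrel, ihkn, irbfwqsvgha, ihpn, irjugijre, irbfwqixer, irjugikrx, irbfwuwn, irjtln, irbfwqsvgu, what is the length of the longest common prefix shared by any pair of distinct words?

Equivalently: take the maximum, over all pairs, of their longest common prefix length.
e.g. "irbfwqsvgh" and "irbfwqsvgha" share the prefix "irbfwqsvgh" of length 10; no pair shares a longer one.
Longest shared-prefix length: 10

10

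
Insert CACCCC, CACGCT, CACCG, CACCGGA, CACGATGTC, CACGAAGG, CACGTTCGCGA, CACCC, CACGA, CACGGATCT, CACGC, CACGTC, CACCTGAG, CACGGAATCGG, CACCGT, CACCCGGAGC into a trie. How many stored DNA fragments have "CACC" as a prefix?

Traverse to the node for "CACC", then collect every word in that subtree.
Words under "CACC": CACCC, CACCCC, CACCCGGAGC, CACCG, CACCGGA, CACCGT, CACCTGAG
Count: 7

7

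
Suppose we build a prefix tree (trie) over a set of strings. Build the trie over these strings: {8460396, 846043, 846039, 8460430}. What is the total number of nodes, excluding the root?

10

Trie structure (* marks end of a word):
(root)
└─ 8
   └─ 4
      └─ 6
         └─ 0
            ├─ 3
            │  └─ 9 *
            │     └─ 6 *
            └─ 4
               └─ 3 *
                  └─ 0 *
Counting every labelled node above: 10.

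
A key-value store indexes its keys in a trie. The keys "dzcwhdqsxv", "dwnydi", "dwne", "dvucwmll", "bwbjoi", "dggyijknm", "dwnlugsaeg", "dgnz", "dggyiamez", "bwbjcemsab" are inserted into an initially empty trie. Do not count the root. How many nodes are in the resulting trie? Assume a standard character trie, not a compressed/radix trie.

56

For each word, the new-node count is its length minus the longest prefix already in the trie:
  "dzcwhdqsxv" → 10 new (d, z, c, w, h, d, q, s, x, v)
  "dwnydi" → prefix "d" already present; 5 new (w, n, y, d, i)
  "dwne" → prefix "dwn" already present; 1 new (e)
  "dvucwmll" → prefix "d" already present; 7 new (v, u, c, w, m, l, l)
  "bwbjoi" → 6 new (b, w, b, j, o, i)
  "dggyijknm" → prefix "d" already present; 8 new (g, g, y, i, j, k, n, m)
  "dwnlugsaeg" → prefix "dwn" already present; 7 new (l, u, g, s, a, e, g)
  "dgnz" → prefix "dg" already present; 2 new (n, z)
  "dggyiamez" → prefix "dggyi" already present; 4 new (a, m, e, z)
  "bwbjcemsab" → prefix "bwbj" already present; 6 new (c, e, m, s, a, b)
Total nodes = 10 + 5 + 1 + 7 + 6 + 8 + 7 + 2 + 4 + 6 = 56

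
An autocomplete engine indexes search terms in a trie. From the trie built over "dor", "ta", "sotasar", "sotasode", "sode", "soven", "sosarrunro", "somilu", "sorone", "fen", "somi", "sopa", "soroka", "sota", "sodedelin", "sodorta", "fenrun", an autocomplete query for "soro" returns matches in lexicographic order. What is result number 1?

Filter for "soro…" and sort: "soroka", "sorone"
Position 1: soroka

soroka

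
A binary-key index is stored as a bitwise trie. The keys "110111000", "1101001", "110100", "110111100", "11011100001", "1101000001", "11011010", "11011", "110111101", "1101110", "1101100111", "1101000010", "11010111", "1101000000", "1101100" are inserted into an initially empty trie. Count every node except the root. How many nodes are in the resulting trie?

Count nodes per top-level branch (shared prefixes stored once):
  '1'-branch (110100, 1101000000, 1101000001, 1101000010, 1101001, 11010111, 11011, 1101100, 1101100111, 11011010, 1101110, 110111000, 11011100001, 110111100, 110111101): 35 nodes
Sum: 35

35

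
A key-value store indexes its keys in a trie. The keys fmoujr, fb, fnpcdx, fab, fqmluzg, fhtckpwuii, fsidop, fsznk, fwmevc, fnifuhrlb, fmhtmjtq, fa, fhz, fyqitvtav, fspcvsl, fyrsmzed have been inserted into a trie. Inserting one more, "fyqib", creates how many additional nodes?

1

"fyqi" is already a path in the trie; the remaining "b" must be added.
So 5 − 4 = 1 new nodes.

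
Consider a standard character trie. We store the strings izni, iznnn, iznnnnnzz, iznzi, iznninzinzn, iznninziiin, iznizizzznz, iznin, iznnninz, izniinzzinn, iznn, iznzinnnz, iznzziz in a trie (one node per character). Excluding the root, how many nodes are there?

47

Insert word by word; a character creates a node only if that edge doesn't already exist:
  "izni" → 4 new (i, z, n, i)
  "iznnn" → prefix "izn" already present; 2 new (n, n)
  "iznnnnnzz" → prefix "iznnn" already present; 4 new (n, n, z, z)
  "iznzi" → prefix "izn" already present; 2 new (z, i)
  "iznninzinzn" → prefix "iznn" already present; 7 new (i, n, z, i, n, z, n)
  "iznninziiin" → prefix "iznninzi" already present; 3 new (i, i, n)
  "iznizizzznz" → prefix "izni" already present; 7 new (z, i, z, z, z, n, z)
  "iznin" → prefix "izni" already present; 1 new (n)
  "iznnninz" → prefix "iznnn" already present; 3 new (i, n, z)
  "izniinzzinn" → prefix "izni" already present; 7 new (i, n, z, z, i, n, n)
  "iznn" → prefix "iznn" already present; 0 new (none)
  "iznzinnnz" → prefix "iznzi" already present; 4 new (n, n, n, z)
  "iznzziz" → prefix "iznz" already present; 3 new (z, i, z)
Total nodes = 4 + 2 + 4 + 2 + 7 + 3 + 7 + 1 + 3 + 7 + 0 + 4 + 3 = 47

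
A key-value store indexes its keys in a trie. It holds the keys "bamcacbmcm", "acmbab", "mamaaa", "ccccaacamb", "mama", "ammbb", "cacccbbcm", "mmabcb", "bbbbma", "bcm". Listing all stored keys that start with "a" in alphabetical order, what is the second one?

Words with prefix "a", in lexicographic order: "acmbab", "ammbb"
Position 2: ammbb

ammbb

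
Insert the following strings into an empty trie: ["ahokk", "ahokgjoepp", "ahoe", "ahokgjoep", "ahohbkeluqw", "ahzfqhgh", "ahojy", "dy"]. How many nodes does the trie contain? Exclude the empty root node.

30

For each word, the new-node count is its length minus the longest prefix already in the trie:
  "ahokk" → 5 new (a, h, o, k, k)
  "ahokgjoepp" → prefix "ahok" already present; 6 new (g, j, o, e, p, p)
  "ahoe" → prefix "aho" already present; 1 new (e)
  "ahokgjoep" → prefix "ahokgjoep" already present; 0 new (none)
  "ahohbkeluqw" → prefix "aho" already present; 8 new (h, b, k, e, l, u, q, w)
  "ahzfqhgh" → prefix "ah" already present; 6 new (z, f, q, h, g, h)
  "ahojy" → prefix "aho" already present; 2 new (j, y)
  "dy" → 2 new (d, y)
Total nodes = 5 + 6 + 1 + 0 + 8 + 6 + 2 + 2 = 30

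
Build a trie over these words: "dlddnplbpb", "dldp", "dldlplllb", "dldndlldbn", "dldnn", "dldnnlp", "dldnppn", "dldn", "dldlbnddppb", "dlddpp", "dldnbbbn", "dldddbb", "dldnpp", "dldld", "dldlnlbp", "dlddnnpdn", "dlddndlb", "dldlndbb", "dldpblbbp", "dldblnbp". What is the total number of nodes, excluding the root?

71

Count nodes per top-level branch (shared prefixes stored once):
  'd'-branch (dldblnbp, dldddbb, dlddndlb, dlddnnpdn, dlddnplbpb, dlddpp, dldlbnddppb, dldld, dldlndbb, dldlnlbp, dldlplllb, dldn, dldnbbbn, dldndlldbn, dldnn, dldnnlp, dldnpp, dldnppn, dldp, dldpblbbp): 71 nodes
Sum: 71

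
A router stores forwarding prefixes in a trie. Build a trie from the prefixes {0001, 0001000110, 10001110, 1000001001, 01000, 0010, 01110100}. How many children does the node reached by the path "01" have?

The children of the "01" node are the distinct next characters among strings starting with "01".
Characters that immediately follow "01" among the stored strings: {0, 1}.
That node has 2 child edges.

2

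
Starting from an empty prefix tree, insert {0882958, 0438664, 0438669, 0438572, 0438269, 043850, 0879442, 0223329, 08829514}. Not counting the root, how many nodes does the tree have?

34

For each word, the new-node count is its length minus the longest prefix already in the trie:
  "0882958" → 7 new (0, 8, 8, 2, 9, 5, 8)
  "0438664" → prefix "0" already present; 6 new (4, 3, 8, 6, 6, 4)
  "0438669" → prefix "043866" already present; 1 new (9)
  "0438572" → prefix "0438" already present; 3 new (5, 7, 2)
  "0438269" → prefix "0438" already present; 3 new (2, 6, 9)
  "043850" → prefix "04385" already present; 1 new (0)
  "0879442" → prefix "08" already present; 5 new (7, 9, 4, 4, 2)
  "0223329" → prefix "0" already present; 6 new (2, 2, 3, 3, 2, 9)
  "08829514" → prefix "088295" already present; 2 new (1, 4)
Total nodes = 7 + 6 + 1 + 3 + 3 + 1 + 5 + 6 + 2 = 34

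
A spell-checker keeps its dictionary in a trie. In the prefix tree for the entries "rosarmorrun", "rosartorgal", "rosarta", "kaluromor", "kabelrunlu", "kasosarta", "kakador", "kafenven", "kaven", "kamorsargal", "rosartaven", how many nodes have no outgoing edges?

10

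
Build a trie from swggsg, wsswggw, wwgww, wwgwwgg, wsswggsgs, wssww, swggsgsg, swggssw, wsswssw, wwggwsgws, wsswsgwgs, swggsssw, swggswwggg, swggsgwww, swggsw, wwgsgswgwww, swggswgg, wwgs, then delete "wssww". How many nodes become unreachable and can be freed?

1

Walk "wssww" from the leaf back toward the root, removing each node that no remaining word uses.
The suffix "w" (1 node) is used only by "wssww"; the node for "wssw" still has the child "g", so pruning stops there.
Nodes removed: 1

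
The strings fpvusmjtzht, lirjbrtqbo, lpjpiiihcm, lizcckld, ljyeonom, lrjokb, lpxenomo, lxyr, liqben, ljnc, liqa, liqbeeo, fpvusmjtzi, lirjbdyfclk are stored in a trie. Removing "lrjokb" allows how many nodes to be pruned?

A node on "lrjokb"'s path can go only if nothing else ends at it or branches off below it.
The suffix "rjokb" (5 nodes) is used only by "lrjokb"; the node for "l" still has the child "i", so pruning stops there.
Nodes removed: 5

5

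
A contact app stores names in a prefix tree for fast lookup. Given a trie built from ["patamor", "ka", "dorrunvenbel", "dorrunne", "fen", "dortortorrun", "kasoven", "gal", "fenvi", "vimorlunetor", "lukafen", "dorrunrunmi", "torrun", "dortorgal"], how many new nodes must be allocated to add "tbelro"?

5

Walking "tbelro" from the root, the first 1 characters ("t") follow existing edges; "b" is the first miss.
New nodes needed: |"tbelro"| − 1 = 6 − 1 = 5.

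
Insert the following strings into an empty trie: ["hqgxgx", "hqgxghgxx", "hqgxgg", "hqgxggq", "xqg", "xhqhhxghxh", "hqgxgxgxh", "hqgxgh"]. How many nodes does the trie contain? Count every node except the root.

Trie structure (* marks end of a word):
(root)
├─ h
│  └─ q
│     └─ g
│        └─ x
│           └─ g
│              ├─ g *
│              │  └─ q *
│              ├─ h *
│              │  └─ g
│              │     └─ x
│              │        └─ x *
│              └─ x *
│                 └─ g
│                    └─ x
│                       └─ h *
└─ x
   ├─ h
   │  └─ q
   │     └─ h
   │        └─ h
   │           └─ x
   │              └─ g
   │                 └─ h
   │                    └─ x
   │                       └─ h *
   └─ q
      └─ g *
Counting every labelled node above: 27.

27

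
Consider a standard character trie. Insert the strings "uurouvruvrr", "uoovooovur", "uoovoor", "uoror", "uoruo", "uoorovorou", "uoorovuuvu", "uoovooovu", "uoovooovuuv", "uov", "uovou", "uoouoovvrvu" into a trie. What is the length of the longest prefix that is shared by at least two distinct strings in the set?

9

The deepest shared node is where two words last agree before diverging.
"uoovooovu" and "uoovooovur" agree on "uoovooovu" (9 characters) before diverging; nothing deeper is shared.
Longest shared-prefix length: 9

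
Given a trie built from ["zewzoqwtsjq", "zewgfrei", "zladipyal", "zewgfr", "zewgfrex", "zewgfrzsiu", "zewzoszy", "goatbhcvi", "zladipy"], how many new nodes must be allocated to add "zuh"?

The longest prefix of "zuh" already in the trie is "z" (length 1).
New nodes needed: |"zuh"| − 1 = 3 − 1 = 2.

2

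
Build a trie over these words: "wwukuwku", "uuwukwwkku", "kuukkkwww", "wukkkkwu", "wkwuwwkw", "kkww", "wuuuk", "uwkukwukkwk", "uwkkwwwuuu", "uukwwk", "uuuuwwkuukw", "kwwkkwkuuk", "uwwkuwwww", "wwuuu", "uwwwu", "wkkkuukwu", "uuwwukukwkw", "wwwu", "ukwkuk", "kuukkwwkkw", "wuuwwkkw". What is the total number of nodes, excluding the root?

129

Insert word by word; a character creates a node only if that edge doesn't already exist:
  "wwukuwku" → 8 new (w, w, u, k, u, w, k, u)
  "uuwukwwkku" → 10 new (u, u, w, u, k, w, w, k, k, u)
  "kuukkkwww" → 9 new (k, u, u, k, k, k, w, w, w)
  "wukkkkwu" → prefix "w" already present; 7 new (u, k, k, k, k, w, u)
  "wkwuwwkw" → prefix "w" already present; 7 new (k, w, u, w, w, k, w)
  "kkww" → prefix "k" already present; 3 new (k, w, w)
  "wuuuk" → prefix "wu" already present; 3 new (u, u, k)
  "uwkukwukkwk" → prefix "u" already present; 10 new (w, k, u, k, w, u, k, k, w, k)
  "uwkkwwwuuu" → prefix "uwk" already present; 7 new (k, w, w, w, u, u, u)
  "uukwwk" → prefix "uu" already present; 4 new (k, w, w, k)
  "uuuuwwkuukw" → prefix "uu" already present; 9 new (u, u, w, w, k, u, u, k, w)
  "kwwkkwkuuk" → prefix "k" already present; 9 new (w, w, k, k, w, k, u, u, k)
  "uwwkuwwww" → prefix "uw" already present; 7 new (w, k, u, w, w, w, w)
  "wwuuu" → prefix "wwu" already present; 2 new (u, u)
  "uwwwu" → prefix "uww" already present; 2 new (w, u)
  "wkkkuukwu" → prefix "wk" already present; 7 new (k, k, u, u, k, w, u)
  "uuwwukukwkw" → prefix "uuw" already present; 8 new (w, u, k, u, k, w, k, w)
  "wwwu" → prefix "ww" already present; 2 new (w, u)
  "ukwkuk" → prefix "u" already present; 5 new (k, w, k, u, k)
  "kuukkwwkkw" → prefix "kuukk" already present; 5 new (w, w, k, k, w)
  "wuuwwkkw" → prefix "wuu" already present; 5 new (w, w, k, k, w)
Total nodes = 8 + 10 + 9 + 7 + 7 + 3 + 3 + 10 + 7 + 4 + 9 + 9 + 7 + 2 + 2 + 7 + 8 + 2 + 5 + 5 + 5 = 129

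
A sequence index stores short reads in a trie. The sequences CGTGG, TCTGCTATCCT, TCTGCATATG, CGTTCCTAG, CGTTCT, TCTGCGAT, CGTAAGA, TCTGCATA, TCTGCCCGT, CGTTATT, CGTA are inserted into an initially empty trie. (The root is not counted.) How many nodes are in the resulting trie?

Trace insertions, counting only characters that open a new branch:
  "CGTGG" → 5 new (C, G, T, G, G)
  "TCTGCTATCCT" → 11 new (T, C, T, G, C, T, A, T, C, C, T)
  "TCTGCATATG" → prefix "TCTGC" already present; 5 new (A, T, A, T, G)
  "CGTTCCTAG" → prefix "CGT" already present; 6 new (T, C, C, T, A, G)
  "CGTTCT" → prefix "CGTTC" already present; 1 new (T)
  "TCTGCGAT" → prefix "TCTGC" already present; 3 new (G, A, T)
  "CGTAAGA" → prefix "CGT" already present; 4 new (A, A, G, A)
  "TCTGCATA" → prefix "TCTGCATA" already present; 0 new (none)
  "TCTGCCCGT" → prefix "TCTGC" already present; 4 new (C, C, G, T)
  "CGTTATT" → prefix "CGTT" already present; 3 new (A, T, T)
  "CGTA" → prefix "CGTA" already present; 0 new (none)
Total nodes = 5 + 11 + 5 + 6 + 1 + 3 + 4 + 0 + 4 + 3 + 0 = 42

42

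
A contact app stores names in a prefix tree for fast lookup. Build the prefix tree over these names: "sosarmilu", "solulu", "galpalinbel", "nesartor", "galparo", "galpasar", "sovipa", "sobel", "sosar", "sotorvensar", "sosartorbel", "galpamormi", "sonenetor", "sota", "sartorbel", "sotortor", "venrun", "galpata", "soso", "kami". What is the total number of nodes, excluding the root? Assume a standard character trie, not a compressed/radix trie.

96

Insert word by word; a character creates a node only if that edge doesn't already exist:
  "sosarmilu" → 9 new (s, o, s, a, r, m, i, l, u)
  "solulu" → prefix "so" already present; 4 new (l, u, l, u)
  "galpalinbel" → 11 new (g, a, l, p, a, l, i, n, b, e, l)
  "nesartor" → 8 new (n, e, s, a, r, t, o, r)
  "galparo" → prefix "galpa" already present; 2 new (r, o)
  "galpasar" → prefix "galpa" already present; 3 new (s, a, r)
  "sovipa" → prefix "so" already present; 4 new (v, i, p, a)
  "sobel" → prefix "so" already present; 3 new (b, e, l)
  "sosar" → prefix "sosar" already present; 0 new (none)
  "sotorvensar" → prefix "so" already present; 9 new (t, o, r, v, e, n, s, a, r)
  "sosartorbel" → prefix "sosar" already present; 6 new (t, o, r, b, e, l)
  "galpamormi" → prefix "galpa" already present; 5 new (m, o, r, m, i)
  "sonenetor" → prefix "so" already present; 7 new (n, e, n, e, t, o, r)
  "sota" → prefix "sot" already present; 1 new (a)
  "sartorbel" → prefix "s" already present; 8 new (a, r, t, o, r, b, e, l)
  "sotortor" → prefix "sotor" already present; 3 new (t, o, r)
  "venrun" → 6 new (v, e, n, r, u, n)
  "galpata" → prefix "galpa" already present; 2 new (t, a)
  "soso" → prefix "sos" already present; 1 new (o)
  "kami" → 4 new (k, a, m, i)
Total nodes = 9 + 4 + 11 + 8 + 2 + 3 + 4 + 3 + 0 + 9 + 6 + 5 + 7 + 1 + 8 + 3 + 6 + 2 + 1 + 4 = 96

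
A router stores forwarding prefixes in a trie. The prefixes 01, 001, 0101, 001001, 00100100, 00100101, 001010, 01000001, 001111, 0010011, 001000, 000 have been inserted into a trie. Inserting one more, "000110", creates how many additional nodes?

Walking "000110" from the root, the first 3 characters ("000") follow existing edges; "1" is the first miss.
So 6 − 3 = 3 new nodes.

3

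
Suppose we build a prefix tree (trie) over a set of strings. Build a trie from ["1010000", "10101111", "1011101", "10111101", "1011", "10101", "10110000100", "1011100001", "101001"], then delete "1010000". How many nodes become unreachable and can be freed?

Walk "1010000" from the leaf back toward the root, removing each node that no remaining word uses.
The suffix "00" (2 nodes) is used only by "1010000"; the node for "10100" still has the child "1", so pruning stops there.
Nodes removed: 2

2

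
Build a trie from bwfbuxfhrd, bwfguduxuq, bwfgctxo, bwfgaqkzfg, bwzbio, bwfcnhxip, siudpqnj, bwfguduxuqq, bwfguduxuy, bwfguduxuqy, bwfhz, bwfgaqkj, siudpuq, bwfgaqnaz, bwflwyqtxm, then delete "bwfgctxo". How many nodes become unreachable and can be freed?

4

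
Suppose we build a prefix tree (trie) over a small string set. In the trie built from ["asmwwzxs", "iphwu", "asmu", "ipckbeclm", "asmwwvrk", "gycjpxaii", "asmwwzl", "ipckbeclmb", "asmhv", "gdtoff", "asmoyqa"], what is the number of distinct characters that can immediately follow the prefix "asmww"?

2

Walk "asmww" from the root, arriving at one node.
Characters that immediately follow "asmww" among the stored strings: {v, z}.
That node has 2 child edges.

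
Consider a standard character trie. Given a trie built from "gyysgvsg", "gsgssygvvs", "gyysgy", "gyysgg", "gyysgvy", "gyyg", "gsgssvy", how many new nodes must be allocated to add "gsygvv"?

Walking "gsygvv" from the root, the first 2 characters ("gs") follow existing edges; "y" is the first miss.
Each of the 4 remaining characters creates one node.

4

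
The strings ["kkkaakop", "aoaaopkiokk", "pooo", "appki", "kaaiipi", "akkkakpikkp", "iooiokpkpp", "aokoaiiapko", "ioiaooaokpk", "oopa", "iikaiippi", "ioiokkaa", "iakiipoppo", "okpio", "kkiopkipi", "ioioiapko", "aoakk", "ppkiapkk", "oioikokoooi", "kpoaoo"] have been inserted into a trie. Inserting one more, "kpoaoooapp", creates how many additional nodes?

The longest prefix of "kpoaoooapp" already in the trie is "kpoaoo" (length 6).
Each of the 4 remaining characters creates one node.

4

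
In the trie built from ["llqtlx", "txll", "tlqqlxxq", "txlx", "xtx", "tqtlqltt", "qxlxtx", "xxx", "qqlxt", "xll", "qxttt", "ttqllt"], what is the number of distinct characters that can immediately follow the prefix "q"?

2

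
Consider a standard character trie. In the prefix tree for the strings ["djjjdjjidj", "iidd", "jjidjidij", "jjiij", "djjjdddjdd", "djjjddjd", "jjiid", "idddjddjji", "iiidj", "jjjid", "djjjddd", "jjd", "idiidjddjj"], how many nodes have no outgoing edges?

Leaves are exactly the stored words that no other stored word extends.
Those words: "djjjdddjdd", "djjjddjd", "djjjdjjidj", "idddjddjji", "idiidjddjj", "iidd", "iiidj", "jjd", "jjidjidij", "jjiid", "jjiij", "jjjid"
Leaf count: 12

12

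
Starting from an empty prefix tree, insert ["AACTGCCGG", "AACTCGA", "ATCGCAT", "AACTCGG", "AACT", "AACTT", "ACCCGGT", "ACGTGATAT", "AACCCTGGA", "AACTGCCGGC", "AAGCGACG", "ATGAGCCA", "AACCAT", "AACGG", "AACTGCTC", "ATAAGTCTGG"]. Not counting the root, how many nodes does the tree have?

66

Trace insertions, counting only characters that open a new branch:
  "AACTGCCGG" → 9 new (A, A, C, T, G, C, C, G, G)
  "AACTCGA" → prefix "AACT" already present; 3 new (C, G, A)
  "ATCGCAT" → prefix "A" already present; 6 new (T, C, G, C, A, T)
  "AACTCGG" → prefix "AACTCG" already present; 1 new (G)
  "AACT" → prefix "AACT" already present; 0 new (none)
  "AACTT" → prefix "AACT" already present; 1 new (T)
  "ACCCGGT" → prefix "A" already present; 6 new (C, C, C, G, G, T)
  "ACGTGATAT" → prefix "AC" already present; 7 new (G, T, G, A, T, A, T)
  "AACCCTGGA" → prefix "AAC" already present; 6 new (C, C, T, G, G, A)
  "AACTGCCGGC" → prefix "AACTGCCGG" already present; 1 new (C)
  "AAGCGACG" → prefix "AA" already present; 6 new (G, C, G, A, C, G)
  "ATGAGCCA" → prefix "AT" already present; 6 new (G, A, G, C, C, A)
  "AACCAT" → prefix "AACC" already present; 2 new (A, T)
  "AACGG" → prefix "AAC" already present; 2 new (G, G)
  "AACTGCTC" → prefix "AACTGC" already present; 2 new (T, C)
  "ATAAGTCTGG" → prefix "AT" already present; 8 new (A, A, G, T, C, T, G, G)
Total nodes = 9 + 3 + 6 + 1 + 0 + 1 + 6 + 7 + 6 + 1 + 6 + 6 + 2 + 2 + 2 + 8 = 66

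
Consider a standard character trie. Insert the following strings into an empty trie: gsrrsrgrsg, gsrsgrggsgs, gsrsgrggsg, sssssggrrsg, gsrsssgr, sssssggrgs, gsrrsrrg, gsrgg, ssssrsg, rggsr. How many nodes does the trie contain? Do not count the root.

Count nodes per top-level branch (shared prefixes stored once):
  'g'-branch (gsrgg, gsrrsrgrsg, gsrrsrrg, gsrsgrggsg, gsrsgrggsgs, gsrsssgr): 26 nodes
  'r'-branch (rggsr): 5 nodes
  's'-branch (ssssrsg, sssssggrgs, sssssggrrsg): 16 nodes
Sum: 47

47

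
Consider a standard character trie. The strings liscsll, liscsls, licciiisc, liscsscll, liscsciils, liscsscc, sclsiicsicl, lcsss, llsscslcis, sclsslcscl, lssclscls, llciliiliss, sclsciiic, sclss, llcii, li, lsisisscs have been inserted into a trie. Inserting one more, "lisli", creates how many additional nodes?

Walking "lisli" from the root, the first 3 characters ("lis") follow existing edges; "l" is the first miss.
Each of the 2 remaining characters creates one node.

2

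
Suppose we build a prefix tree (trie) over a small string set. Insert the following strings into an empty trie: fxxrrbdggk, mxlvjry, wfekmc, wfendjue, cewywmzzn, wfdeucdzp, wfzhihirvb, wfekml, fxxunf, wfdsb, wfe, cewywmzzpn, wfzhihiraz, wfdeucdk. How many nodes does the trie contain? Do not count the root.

63

Insert word by word; a character creates a node only if that edge doesn't already exist:
  "fxxrrbdggk" → 10 new (f, x, x, r, r, b, d, g, g, k)
  "mxlvjry" → 7 new (m, x, l, v, j, r, y)
  "wfekmc" → 6 new (w, f, e, k, m, c)
  "wfendjue" → prefix "wfe" already present; 5 new (n, d, j, u, e)
  "cewywmzzn" → 9 new (c, e, w, y, w, m, z, z, n)
  "wfdeucdzp" → prefix "wf" already present; 7 new (d, e, u, c, d, z, p)
  "wfzhihirvb" → prefix "wf" already present; 8 new (z, h, i, h, i, r, v, b)
  "wfekml" → prefix "wfekm" already present; 1 new (l)
  "fxxunf" → prefix "fxx" already present; 3 new (u, n, f)
  "wfdsb" → prefix "wfd" already present; 2 new (s, b)
  "wfe" → prefix "wfe" already present; 0 new (none)
  "cewywmzzpn" → prefix "cewywmzz" already present; 2 new (p, n)
  "wfzhihiraz" → prefix "wfzhihir" already present; 2 new (a, z)
  "wfdeucdk" → prefix "wfdeucd" already present; 1 new (k)
Total nodes = 10 + 7 + 6 + 5 + 9 + 7 + 8 + 1 + 3 + 2 + 0 + 2 + 2 + 1 = 63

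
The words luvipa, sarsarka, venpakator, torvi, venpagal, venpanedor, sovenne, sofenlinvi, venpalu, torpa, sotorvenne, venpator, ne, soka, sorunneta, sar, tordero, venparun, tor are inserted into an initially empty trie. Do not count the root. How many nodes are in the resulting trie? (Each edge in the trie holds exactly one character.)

For each word, the new-node count is its length minus the longest prefix already in the trie:
  "luvipa" → 6 new (l, u, v, i, p, a)
  "sarsarka" → 8 new (s, a, r, s, a, r, k, a)
  "venpakator" → 10 new (v, e, n, p, a, k, a, t, o, r)
  "torvi" → 5 new (t, o, r, v, i)
  "venpagal" → prefix "venpa" already present; 3 new (g, a, l)
  "venpanedor" → prefix "venpa" already present; 5 new (n, e, d, o, r)
  "sovenne" → prefix "s" already present; 6 new (o, v, e, n, n, e)
  "sofenlinvi" → prefix "so" already present; 8 new (f, e, n, l, i, n, v, i)
  "venpalu" → prefix "venpa" already present; 2 new (l, u)
  "torpa" → prefix "tor" already present; 2 new (p, a)
  "sotorvenne" → prefix "so" already present; 8 new (t, o, r, v, e, n, n, e)
  "venpator" → prefix "venpa" already present; 3 new (t, o, r)
  "ne" → 2 new (n, e)
  "soka" → prefix "so" already present; 2 new (k, a)
  "sorunneta" → prefix "so" already present; 7 new (r, u, n, n, e, t, a)
  "sar" → prefix "sar" already present; 0 new (none)
  "tordero" → prefix "tor" already present; 4 new (d, e, r, o)
  "venparun" → prefix "venpa" already present; 3 new (r, u, n)
  "tor" → prefix "tor" already present; 0 new (none)
Total nodes = 6 + 8 + 10 + 5 + 3 + 5 + 6 + 8 + 2 + 2 + 8 + 3 + 2 + 2 + 7 + 0 + 4 + 3 + 0 = 84

84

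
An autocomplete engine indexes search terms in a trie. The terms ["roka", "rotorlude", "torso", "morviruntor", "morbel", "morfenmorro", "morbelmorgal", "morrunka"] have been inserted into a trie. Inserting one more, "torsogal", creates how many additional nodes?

3

The longest prefix of "torsogal" already in the trie is "torso" (length 5).
New nodes needed: |"torsogal"| − 5 = 8 − 5 = 3.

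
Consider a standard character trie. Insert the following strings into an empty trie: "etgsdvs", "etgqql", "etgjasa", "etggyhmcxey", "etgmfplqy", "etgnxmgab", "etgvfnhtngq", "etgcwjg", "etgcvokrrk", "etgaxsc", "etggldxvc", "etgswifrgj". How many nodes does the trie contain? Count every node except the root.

67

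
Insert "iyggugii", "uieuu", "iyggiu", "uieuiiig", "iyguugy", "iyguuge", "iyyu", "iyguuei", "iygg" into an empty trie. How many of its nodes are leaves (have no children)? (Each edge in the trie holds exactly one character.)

Leaves are exactly the stored words that no other stored word extends.
Those words: "iyggiu", "iyggugii", "iyguuei", "iyguuge", "iyguugy", "iyyu", "uieuiiig", "uieuu"
Leaf count: 8

8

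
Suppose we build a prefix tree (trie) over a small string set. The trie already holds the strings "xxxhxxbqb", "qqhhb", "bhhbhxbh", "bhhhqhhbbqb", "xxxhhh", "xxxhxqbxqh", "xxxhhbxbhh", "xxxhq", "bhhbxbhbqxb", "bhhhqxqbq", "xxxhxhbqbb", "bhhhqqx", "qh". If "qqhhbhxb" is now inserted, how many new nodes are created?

3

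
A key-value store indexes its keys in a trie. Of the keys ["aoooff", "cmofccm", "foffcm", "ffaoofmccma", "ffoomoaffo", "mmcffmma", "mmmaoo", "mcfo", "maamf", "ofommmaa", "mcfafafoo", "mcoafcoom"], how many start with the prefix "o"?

1

Filter for entries beginning with "o":
Matches: "ofommmaa"
Count: 1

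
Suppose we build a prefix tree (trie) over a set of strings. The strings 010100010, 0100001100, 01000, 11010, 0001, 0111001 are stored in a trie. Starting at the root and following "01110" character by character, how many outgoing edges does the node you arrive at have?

Follow the path "01110" to its node, then look at its outgoing edges.
Distinct next characters after "01110": 0.
That node has 1 child edge.

1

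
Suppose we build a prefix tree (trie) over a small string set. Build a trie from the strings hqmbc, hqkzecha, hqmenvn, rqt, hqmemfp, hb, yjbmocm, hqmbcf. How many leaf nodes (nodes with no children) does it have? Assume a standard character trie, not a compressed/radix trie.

7

Leaves are exactly the stored words that no other stored word extends.
Those words: "hb", "hqkzecha", "hqmbcf", "hqmemfp", "hqmenvn", "rqt", "yjbmocm"
Leaf count: 7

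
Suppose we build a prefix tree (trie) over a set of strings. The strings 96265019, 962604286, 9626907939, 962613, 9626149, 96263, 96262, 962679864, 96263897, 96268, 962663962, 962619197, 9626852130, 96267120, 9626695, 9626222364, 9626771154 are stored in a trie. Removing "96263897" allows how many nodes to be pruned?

Walk "96263897" from the leaf back toward the root, removing each node that no remaining word uses.
The suffix "897" (3 nodes) is used only by "96263897"; "96263" is itself a stored word, so pruning stops there.
Nodes removed: 3

3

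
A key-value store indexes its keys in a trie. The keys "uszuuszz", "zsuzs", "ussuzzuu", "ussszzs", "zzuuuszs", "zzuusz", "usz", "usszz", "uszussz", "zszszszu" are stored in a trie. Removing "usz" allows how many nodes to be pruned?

After clearing the end-marker at "usz", prune upward until reaching a node still needed by another word.
Every node on "usz" is still needed (e.g. by "uszuuszz"), so nothing is freed.
Nodes removed: 0

0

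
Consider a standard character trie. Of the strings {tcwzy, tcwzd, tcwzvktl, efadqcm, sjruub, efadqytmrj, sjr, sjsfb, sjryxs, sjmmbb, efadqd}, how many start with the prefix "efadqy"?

Traverse to the node for "efadqy", then collect every word in that subtree.
Matches: "efadqytmrj"
Count: 1

1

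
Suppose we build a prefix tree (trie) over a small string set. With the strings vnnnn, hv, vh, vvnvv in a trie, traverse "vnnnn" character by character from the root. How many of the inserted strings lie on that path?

1

Walk "vnnnn" from the root; an end-of-word marker is hit whenever a stored word is a prefix of "vnnnn".
Prefixes of the query that are stored words: "vnnnn"
Count: 1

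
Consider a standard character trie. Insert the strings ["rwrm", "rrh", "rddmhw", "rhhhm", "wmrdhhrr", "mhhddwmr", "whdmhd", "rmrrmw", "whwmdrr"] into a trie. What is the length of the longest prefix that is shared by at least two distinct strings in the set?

Look for the deepest trie node that still has at least two words in its subtree.
"whdmhd" and "whwmdrr" agree on "wh" (2 characters) before diverging; nothing deeper is shared.
Longest shared-prefix length: 2

2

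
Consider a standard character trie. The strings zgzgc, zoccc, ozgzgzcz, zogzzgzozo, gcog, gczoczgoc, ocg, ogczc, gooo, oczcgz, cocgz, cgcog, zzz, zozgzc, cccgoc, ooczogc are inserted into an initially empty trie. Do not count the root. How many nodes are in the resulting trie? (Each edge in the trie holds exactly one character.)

75

Count nodes per top-level branch (shared prefixes stored once):
  'c'-branch (cccgoc, cgcog, cocgz): 14 nodes
  'g'-branch (gcog, gczoczgoc, gooo): 14 nodes
  'o'-branch (ocg, oczcgz, ogczc, ooczogc, ozgzgzcz): 24 nodes
  'z'-branch (zgzgc, zoccc, zogzzgzozo, zozgzc, zzz): 23 nodes
Sum: 75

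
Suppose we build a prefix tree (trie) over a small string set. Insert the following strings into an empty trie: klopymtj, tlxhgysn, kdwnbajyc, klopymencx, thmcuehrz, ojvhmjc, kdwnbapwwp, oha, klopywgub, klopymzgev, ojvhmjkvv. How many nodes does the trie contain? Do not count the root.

60

For each word, the new-node count is its length minus the longest prefix already in the trie:
  "klopymtj" → 8 new (k, l, o, p, y, m, t, j)
  "tlxhgysn" → 8 new (t, l, x, h, g, y, s, n)
  "kdwnbajyc" → prefix "k" already present; 8 new (d, w, n, b, a, j, y, c)
  "klopymencx" → prefix "klopym" already present; 4 new (e, n, c, x)
  "thmcuehrz" → prefix "t" already present; 8 new (h, m, c, u, e, h, r, z)
  "ojvhmjc" → 7 new (o, j, v, h, m, j, c)
  "kdwnbapwwp" → prefix "kdwnba" already present; 4 new (p, w, w, p)
  "oha" → prefix "o" already present; 2 new (h, a)
  "klopywgub" → prefix "klopy" already present; 4 new (w, g, u, b)
  "klopymzgev" → prefix "klopym" already present; 4 new (z, g, e, v)
  "ojvhmjkvv" → prefix "ojvhmj" already present; 3 new (k, v, v)
Total nodes = 8 + 8 + 8 + 4 + 8 + 7 + 4 + 2 + 4 + 4 + 3 = 60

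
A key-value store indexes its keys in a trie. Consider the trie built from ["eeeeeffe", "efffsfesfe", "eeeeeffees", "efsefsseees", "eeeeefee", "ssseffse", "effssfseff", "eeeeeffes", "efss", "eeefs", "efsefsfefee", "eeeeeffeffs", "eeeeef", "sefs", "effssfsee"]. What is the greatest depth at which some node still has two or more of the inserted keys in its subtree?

8

Look for the deepest trie node that still has at least two words in its subtree.
e.g. "eeeeeffe" and "eeeeeffees" share the prefix "eeeeeffe" of length 8; no pair shares a longer one.
Longest shared-prefix length: 8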